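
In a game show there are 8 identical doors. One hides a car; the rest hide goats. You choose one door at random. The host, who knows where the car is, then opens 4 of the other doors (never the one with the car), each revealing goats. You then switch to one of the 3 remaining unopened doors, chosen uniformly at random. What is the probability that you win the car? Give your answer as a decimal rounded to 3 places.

Your original door holds the car with probability 1/8, so the other 7 collectively hold it with probability 7/8.
The host can always find 4 empty doors to open, so the reveals don't change that 7/8; it is now spread over the 3 remaining unopened doors.
P(win by switching) = (7/8) · (1/3) = 7/24 ≈ 0.292.

0.292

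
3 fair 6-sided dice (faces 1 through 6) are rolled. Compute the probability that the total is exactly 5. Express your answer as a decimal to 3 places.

0.028

There are 6^3 = 216 equally likely outcomes.
The number of ordered 3-tuples from {1,…,6} summing to 5 is 6.
P(sum = 5) = 6/216 = 1/36 ≈ 0.028.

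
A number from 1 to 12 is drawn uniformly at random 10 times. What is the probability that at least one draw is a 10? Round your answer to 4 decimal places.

0.5811

P(no draw is a 10) = (11/12)^10 ≈ 0.4189.
P(at least one) = 1 − 0.4189 = 0.5811.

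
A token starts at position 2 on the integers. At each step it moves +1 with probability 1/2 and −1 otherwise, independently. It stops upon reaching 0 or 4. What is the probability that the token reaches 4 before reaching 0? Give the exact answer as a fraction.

1/2

With a fair step, P(i) = ½P(i−1) + ½P(i+1) with P(0)=0, P(4)=1 has the linear solution P(i) = i/4.
P(2) = 2/4 = 1/2.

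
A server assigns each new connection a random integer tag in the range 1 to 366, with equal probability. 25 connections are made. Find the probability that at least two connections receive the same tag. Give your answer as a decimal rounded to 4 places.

It's easier to compute the probability that all 25 are distinct.
P(all distinct) = 366/366 · 365/366 · ··· · 342/366 ≈ 0.4323.
So the probability of at least one match is 1 − 0.4323 = 0.5677.

0.5677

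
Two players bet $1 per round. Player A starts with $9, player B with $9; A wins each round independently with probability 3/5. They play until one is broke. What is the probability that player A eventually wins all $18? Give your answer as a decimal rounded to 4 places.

0.9746

Let r = q/p = (2/5)/(3/5) = 2/3. The recurrence P(i) = p·P(i+1) + q·P(i−1) with P(0)=0, P(18)=1 gives P(i) = (1 − r^i)/(1 − r^18).
P(9) = (1 − (2/3)^9) / (1 − (2/3)^18) = 19683/20195 ≈ 0.9746.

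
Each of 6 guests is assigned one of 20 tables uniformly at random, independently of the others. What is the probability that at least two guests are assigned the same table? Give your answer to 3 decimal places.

It's easier to compute the probability that all 6 are distinct.
P(all distinct) = 20/20 · 19/20 · ··· · 15/20 ≈ 0.436.
So the probability of at least one match is 1 − 0.436 = 0.564.

0.564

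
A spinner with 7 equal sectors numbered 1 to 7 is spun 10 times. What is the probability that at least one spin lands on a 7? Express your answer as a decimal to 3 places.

0.786

P(no spin lands on a 7) = (6/7)^10 ≈ 0.214.
P(at least one) = 1 − 0.214 = 0.786.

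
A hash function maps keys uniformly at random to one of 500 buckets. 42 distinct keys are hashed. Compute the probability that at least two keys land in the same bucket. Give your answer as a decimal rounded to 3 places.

0.830

It's easier to compute the probability that all 42 are distinct.
P(all distinct) = 500/500 · 499/500 · ··· · 459/500 ≈ 0.170.
So the probability of at least one match is 1 − 0.170 = 0.830.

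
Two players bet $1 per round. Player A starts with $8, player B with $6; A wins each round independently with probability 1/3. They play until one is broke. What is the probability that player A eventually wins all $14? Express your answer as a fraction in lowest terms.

Let r = q/p = (2/3)/(1/3) = 2. The recurrence P(i) = p·P(i+1) + q·P(i−1) with P(0)=0, P(14)=1 gives P(i) = (1 − r^i)/(1 − r^14).
P(8) = (1 − (2)^8) / (1 − (2)^14) = 85/5461.

85/5461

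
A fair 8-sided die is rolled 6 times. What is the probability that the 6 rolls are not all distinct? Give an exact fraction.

3781/4096

P(all 6 different) = 8/8 · 7/8 · ··· · 3/8 = 315/4096.
P(at least two equal) = 1 − 315/4096 = 3781/4096.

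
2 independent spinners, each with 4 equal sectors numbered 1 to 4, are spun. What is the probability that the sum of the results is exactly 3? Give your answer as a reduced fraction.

There are 4^2 = 16 equally likely outcomes.
The number of ordered 2-tuples from {1,…,4} summing to 3 is 2.
P(sum = 3) = 2/16 = 1/8.

1/8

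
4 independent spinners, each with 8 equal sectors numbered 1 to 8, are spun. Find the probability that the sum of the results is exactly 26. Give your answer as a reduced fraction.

There are 8^4 = 4096 equally likely outcomes.
The number of ordered 4-tuples from {1,…,8} summing to 26 is 84.
P(sum = 26) = 84/4096 = 21/1024.

21/1024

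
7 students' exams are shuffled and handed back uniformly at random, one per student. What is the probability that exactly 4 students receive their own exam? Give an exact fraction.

1/72

Choose which 4 of the 7 are fixed: C(7,4) = 35 ways.
The remaining 3 must have no fixed point: D(3) = 2.
P = 35·2/5040 = 1/72.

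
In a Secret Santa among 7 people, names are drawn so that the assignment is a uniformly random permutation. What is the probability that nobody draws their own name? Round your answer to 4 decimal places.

This is the derangement probability: permutations of 7 with no fixed point.
D(7) = 7! · (1 − 1/1! + 1/2! − ··· + (−1)^7/7!) = 1854.
P = 1854/5040 = 103/280 ≈ 0.3679.

0.3679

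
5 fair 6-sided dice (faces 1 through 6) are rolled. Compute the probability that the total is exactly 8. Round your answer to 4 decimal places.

There are 6^5 = 7776 equally likely outcomes.
The number of ordered 5-tuples from {1,…,6} summing to 8 is 35.
P(sum = 8) = 35/7776 ≈ 0.0045.

0.0045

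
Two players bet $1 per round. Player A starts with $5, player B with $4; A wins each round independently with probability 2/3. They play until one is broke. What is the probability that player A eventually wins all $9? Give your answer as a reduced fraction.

496/511

Let r = q/p = (1/3)/(2/3) = 1/2. The recurrence P(i) = p·P(i+1) + q·P(i−1) with P(0)=0, P(9)=1 gives P(i) = (1 − r^i)/(1 − r^9).
P(5) = (1 − (1/2)^5) / (1 − (1/2)^9) = 496/511.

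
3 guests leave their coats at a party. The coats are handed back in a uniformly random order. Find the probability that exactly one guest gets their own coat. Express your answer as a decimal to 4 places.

Choose which one is fixed: C(3,1) = 3 ways.
The remaining 2 must have no fixed point: D(2) = 1.
P = 3·1/6 = 1/2 ≈ 0.5000.

0.5000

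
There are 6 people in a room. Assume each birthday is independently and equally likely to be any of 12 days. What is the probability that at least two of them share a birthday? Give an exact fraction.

It's easier to compute the probability that all 6 are distinct.
P(all distinct) = 12/12 · 11/12 · ··· · 7/12 = 385/1728.
So the probability of at least one match is 1 − 385/1728 = 1343/1728.

1343/1728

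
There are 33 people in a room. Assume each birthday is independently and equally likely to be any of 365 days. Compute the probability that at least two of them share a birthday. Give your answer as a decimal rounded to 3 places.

It's easier to compute the probability that all 33 are distinct.
P(all distinct) = 365/365 · 364/365 · ··· · 333/365 ≈ 0.225.
So the probability of at least one match is 1 − 0.225 = 0.775.

0.775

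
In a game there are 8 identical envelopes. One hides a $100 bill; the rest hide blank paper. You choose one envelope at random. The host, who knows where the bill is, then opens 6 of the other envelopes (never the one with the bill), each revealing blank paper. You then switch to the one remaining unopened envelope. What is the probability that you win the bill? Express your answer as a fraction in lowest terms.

7/8

Your original envelope holds the bill with probability 1/8, so the other 7 collectively hold it with probability 7/8.
The host can always find 6 empty envelopes to open, so the reveals don't change that 7/8; it is now spread over the 1 remaining unopened envelope.
P(win by switching) = (7/8) · (1/1) = 7/8.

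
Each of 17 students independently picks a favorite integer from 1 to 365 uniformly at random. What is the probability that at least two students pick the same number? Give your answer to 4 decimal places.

It's easier to compute the probability that all 17 are distinct.
P(all distinct) = 365/365 · 364/365 · ··· · 349/365 ≈ 0.6850.
So the probability of at least one match is 1 − 0.6850 = 0.3150.

0.3150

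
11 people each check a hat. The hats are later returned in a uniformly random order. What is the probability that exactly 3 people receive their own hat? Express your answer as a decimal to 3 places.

Choose which 3 of the 11 are fixed: C(11,3) = 165 ways.
The remaining 8 must have no fixed point: D(8) = 14833.
P = 165·14833/39916800 = 2119/34560 ≈ 0.061.

0.061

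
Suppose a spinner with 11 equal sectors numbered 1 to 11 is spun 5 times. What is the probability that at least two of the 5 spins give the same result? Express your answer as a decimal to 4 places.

0.6558

P(all 5 different) = 11/11 · 10/11 · ··· · 7/11 ≈ 0.3442.
P(at least two equal) = 1 − 0.3442 = 0.6558.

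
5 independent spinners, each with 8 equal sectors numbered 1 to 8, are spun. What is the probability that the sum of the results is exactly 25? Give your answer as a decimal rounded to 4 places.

There are 8^5 = 32768 equally likely outcomes.
The number of ordered 5-tuples from {1,…,8} summing to 25 is 2226.
P(sum = 25) = 2226/32768 = 1113/16384 ≈ 0.0679.

0.0679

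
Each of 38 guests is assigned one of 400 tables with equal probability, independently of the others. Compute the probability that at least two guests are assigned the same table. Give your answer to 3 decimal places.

0.837

It's easier to compute the probability that all 38 are distinct.
P(all distinct) = 400/400 · 399/400 · ··· · 363/400 ≈ 0.163.
So the probability of at least one match is 1 − 0.163 = 0.837.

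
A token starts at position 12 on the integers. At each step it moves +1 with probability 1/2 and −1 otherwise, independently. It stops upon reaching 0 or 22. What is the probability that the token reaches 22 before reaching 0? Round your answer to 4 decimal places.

0.5455

With a fair step, P(i) = ½P(i−1) + ½P(i+1) with P(0)=0, P(22)=1 has the linear solution P(i) = i/22.
P(12) = 12/22 = 6/11 ≈ 0.5455.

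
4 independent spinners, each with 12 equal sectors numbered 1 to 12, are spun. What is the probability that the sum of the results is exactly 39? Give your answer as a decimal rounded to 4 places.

There are 12^4 = 20736 equally likely outcomes.
The number of ordered 4-tuples from {1,…,12} summing to 39 is 220.
P(sum = 39) = 220/20736 = 55/5184 ≈ 0.0106.

0.0106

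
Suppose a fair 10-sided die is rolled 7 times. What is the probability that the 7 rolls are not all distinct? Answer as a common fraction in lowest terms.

2936/3125

P(all 7 different) = 10/10 · 9/10 · ··· · 4/10 = 189/3125.
P(at least two equal) = 1 − 189/3125 = 2936/3125.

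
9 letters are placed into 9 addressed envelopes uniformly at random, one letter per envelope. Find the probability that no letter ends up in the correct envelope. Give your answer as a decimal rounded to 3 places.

This is the derangement probability: permutations of 9 with no fixed point.
D(9) = 9! · (1 − 1/1! + 1/2! − ··· + (−1)^9/9!) = 133496.
P = 133496/362880 = 16687/45360 ≈ 0.368.

0.368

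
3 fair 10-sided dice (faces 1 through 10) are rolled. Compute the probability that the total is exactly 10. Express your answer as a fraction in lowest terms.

9/250

There are 10^3 = 1000 equally likely outcomes.
The number of ordered 3-tuples from {1,…,10} summing to 10 is 36.
P(sum = 10) = 36/1000 = 9/250.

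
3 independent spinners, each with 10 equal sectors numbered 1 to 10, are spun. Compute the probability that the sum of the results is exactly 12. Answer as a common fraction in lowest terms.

11/200

There are 10^3 = 1000 equally likely outcomes.
The number of ordered 3-tuples from {1,…,10} summing to 12 is 55.
P(sum = 12) = 55/1000 = 11/200.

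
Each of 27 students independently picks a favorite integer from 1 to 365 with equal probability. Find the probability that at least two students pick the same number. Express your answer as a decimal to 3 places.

It's easier to compute the probability that all 27 are distinct.
P(all distinct) = 365/365 · 364/365 · ··· · 339/365 ≈ 0.373.
So the probability of at least one match is 1 − 0.373 = 0.627.

0.627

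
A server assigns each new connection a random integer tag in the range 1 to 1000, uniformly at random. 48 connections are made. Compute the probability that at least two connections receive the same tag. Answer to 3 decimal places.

0.682

It's easier to compute the probability that all 48 are distinct.
P(all distinct) = 1000/1000 · 999/1000 · ··· · 953/1000 ≈ 0.318.
So the probability of at least one match is 1 − 0.318 = 0.682.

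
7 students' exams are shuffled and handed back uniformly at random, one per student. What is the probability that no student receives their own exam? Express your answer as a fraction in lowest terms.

This is the derangement probability: permutations of 7 with no fixed point.
D(7) = 7! · (1 − 1/1! + 1/2! − ··· + (−1)^7/7!) = 1854.
P = 1854/5040 = 103/280.

103/280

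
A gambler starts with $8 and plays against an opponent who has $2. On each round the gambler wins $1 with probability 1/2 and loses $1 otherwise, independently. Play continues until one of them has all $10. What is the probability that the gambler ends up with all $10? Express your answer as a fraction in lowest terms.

With a fair step, P(i) = ½P(i−1) + ½P(i+1) with P(0)=0, P(10)=1 has the linear solution P(i) = i/10.
P(8) = 8/10 = 4/5.

4/5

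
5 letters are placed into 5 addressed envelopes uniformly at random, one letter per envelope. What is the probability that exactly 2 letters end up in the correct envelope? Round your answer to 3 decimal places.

0.167

Choose which 2 of the 5 are fixed: C(5,2) = 10 ways.
The remaining 3 must have no fixed point: D(3) = 2.
P = 10·2/120 = 1/6 ≈ 0.167.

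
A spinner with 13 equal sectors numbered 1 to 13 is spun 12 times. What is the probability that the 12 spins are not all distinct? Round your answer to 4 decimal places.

0.9997

P(all 12 different) = 13/13 · 12/13 · ··· · 2/13 ≈ 0.0003.
P(at least two equal) = 1 − 0.0003 = 0.9997.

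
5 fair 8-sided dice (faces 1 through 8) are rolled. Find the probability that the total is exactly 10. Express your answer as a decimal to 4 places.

0.0038

There are 8^5 = 32768 equally likely outcomes.
The number of ordered 5-tuples from {1,…,8} summing to 10 is 126.
P(sum = 10) = 126/32768 = 63/16384 ≈ 0.0038.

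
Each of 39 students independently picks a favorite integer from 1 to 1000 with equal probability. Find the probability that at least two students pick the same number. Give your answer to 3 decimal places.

0.528

It's easier to compute the probability that all 39 are distinct.
P(all distinct) = 1000/1000 · 999/1000 · ··· · 962/1000 ≈ 0.472.
So the probability of at least one match is 1 − 0.472 = 0.528.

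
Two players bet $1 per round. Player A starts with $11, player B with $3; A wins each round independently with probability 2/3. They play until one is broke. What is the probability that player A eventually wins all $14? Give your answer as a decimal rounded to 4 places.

Let r = q/p = (1/3)/(2/3) = 1/2. The recurrence P(i) = p·P(i+1) + q·P(i−1) with P(0)=0, P(14)=1 gives P(i) = (1 − r^i)/(1 − r^14).
P(11) = (1 − (1/2)^11) / (1 − (1/2)^14) = 16376/16383 ≈ 0.9996.

0.9996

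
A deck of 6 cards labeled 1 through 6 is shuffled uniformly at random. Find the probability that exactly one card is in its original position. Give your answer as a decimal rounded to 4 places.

0.3667

Choose which one is fixed: C(6,1) = 6 ways.
The remaining 5 must have no fixed point: D(5) = 44.
P = 6·44/720 = 11/30 ≈ 0.3667.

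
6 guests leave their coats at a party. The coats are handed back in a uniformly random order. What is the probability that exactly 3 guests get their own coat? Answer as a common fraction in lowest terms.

1/18

Choose which 3 of the 6 are fixed: C(6,3) = 20 ways.
The remaining 3 must have no fixed point: D(3) = 2.
P = 20·2/720 = 1/18.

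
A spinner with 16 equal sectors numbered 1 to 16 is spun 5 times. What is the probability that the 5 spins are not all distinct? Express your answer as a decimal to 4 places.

0.5001

P(all 5 different) = 16/16 · 15/16 · ··· · 12/16 ≈ 0.4999.
P(at least two equal) = 1 − 0.4999 = 0.5001.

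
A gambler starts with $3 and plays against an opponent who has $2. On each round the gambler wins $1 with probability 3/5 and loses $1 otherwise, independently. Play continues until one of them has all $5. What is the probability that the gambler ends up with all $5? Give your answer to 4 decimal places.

0.8104

Let r = q/p = (2/5)/(3/5) = 2/3. The recurrence P(i) = p·P(i+1) + q·P(i−1) with P(0)=0, P(5)=1 gives P(i) = (1 − r^i)/(1 − r^5).
P(3) = (1 − (2/3)^3) / (1 − (2/3)^5) = 171/211 ≈ 0.8104.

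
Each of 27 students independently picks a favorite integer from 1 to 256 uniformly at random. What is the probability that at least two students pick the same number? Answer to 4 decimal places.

0.7585

It's easier to compute the probability that all 27 are distinct.
P(all distinct) = 256/256 · 255/256 · ··· · 230/256 ≈ 0.2415.
So the probability of at least one match is 1 − 0.2415 = 0.7585.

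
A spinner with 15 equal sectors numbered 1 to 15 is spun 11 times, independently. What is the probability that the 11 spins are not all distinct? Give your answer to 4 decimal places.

P(all 11 different) = 15/15 · 14/15 · ··· · 5/15 ≈ 0.0063.
P(at least two equal) = 1 − 0.0063 = 0.9937.

0.9937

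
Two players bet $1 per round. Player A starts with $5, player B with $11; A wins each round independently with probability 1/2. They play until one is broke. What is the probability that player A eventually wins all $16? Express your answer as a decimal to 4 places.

0.3125

With a fair step, P(i) = ½P(i−1) + ½P(i+1) with P(0)=0, P(16)=1 has the linear solution P(i) = i/16.
P(5) = 5/16 ≈ 0.3125.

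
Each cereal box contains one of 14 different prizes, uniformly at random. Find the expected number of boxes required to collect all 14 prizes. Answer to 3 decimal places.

After i distinct types are collected, each trial gives a new one with probability (14−i)/14, so the expected wait for the next new type is 14/(14−i).
E = 14/14 + 14/13 + 14/12 + 14/11 + 14/10 + 14/9 + 14/8 + 14/7 + 14/6 + 14/5 + 14/4 + 14/3 + 14/2 + 14/1 = 1171733/25740 ≈ 45.522.

45.522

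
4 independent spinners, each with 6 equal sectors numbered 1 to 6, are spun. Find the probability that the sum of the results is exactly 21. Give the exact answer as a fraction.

There are 6^4 = 1296 equally likely outcomes.
The number of ordered 4-tuples from {1,…,6} summing to 21 is 20.
P(sum = 21) = 20/1296 = 5/324.

5/324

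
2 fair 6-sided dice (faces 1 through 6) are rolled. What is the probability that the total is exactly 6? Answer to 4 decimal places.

There are 6^2 = 36 equally likely outcomes.
The number of ordered 2-tuples from {1,…,6} summing to 6 is 5.
P(sum = 6) = 5/36 ≈ 0.1389.

0.1389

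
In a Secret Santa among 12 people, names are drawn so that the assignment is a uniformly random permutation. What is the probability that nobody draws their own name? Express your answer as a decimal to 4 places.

0.3679

This is the derangement probability: permutations of 12 with no fixed point.
D(12) = 12! · (1 − 1/1! + 1/2! − ··· + (−1)^12/12!) = 176214841.
P = 176214841/479001600 = 16019531/43545600 ≈ 0.3679.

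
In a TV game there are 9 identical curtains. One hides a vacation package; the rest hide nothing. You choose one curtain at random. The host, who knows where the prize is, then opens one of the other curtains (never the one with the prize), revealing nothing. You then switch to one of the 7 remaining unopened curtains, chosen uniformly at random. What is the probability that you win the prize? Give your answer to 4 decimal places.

Your original curtain holds the prize with probability 1/9, so the other 8 collectively hold it with probability 8/9.
The host can always find an empty curtain to open, so this doesn't change that 8/9; it is now spread over the 7 remaining unopened curtains.
P(win by switching) = (8/9) · (1/7) = 8/63 ≈ 0.1270.

0.1270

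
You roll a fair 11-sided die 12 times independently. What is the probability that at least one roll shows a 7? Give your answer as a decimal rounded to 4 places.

0.6814

P(no roll shows a 7) = (10/11)^12 ≈ 0.3186.
P(at least one) = 1 − 0.3186 = 0.6814.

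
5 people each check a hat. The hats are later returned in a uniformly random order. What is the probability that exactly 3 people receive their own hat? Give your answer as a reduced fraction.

1/12

Choose which 3 of the 5 are fixed: C(5,3) = 10 ways.
The remaining 2 must have no fixed point: D(2) = 1.
P = 10·1/120 = 1/12.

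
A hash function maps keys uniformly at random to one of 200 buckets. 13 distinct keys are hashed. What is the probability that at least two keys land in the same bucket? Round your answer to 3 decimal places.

It's easier to compute the probability that all 13 are distinct.
P(all distinct) = 200/200 · 199/200 · ··· · 188/200 ≈ 0.671.
So the probability of at least one match is 1 − 0.671 = 0.329.

0.329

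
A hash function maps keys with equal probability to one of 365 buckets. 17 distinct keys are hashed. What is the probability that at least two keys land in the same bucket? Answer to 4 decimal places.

It's easier to compute the probability that all 17 are distinct.
P(all distinct) = 365/365 · 364/365 · ··· · 349/365 ≈ 0.6850.
So the probability of at least one match is 1 − 0.6850 = 0.3150.

0.3150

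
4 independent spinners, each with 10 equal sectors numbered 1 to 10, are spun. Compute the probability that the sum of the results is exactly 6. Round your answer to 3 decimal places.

0.001

There are 10^4 = 10000 equally likely outcomes.
The number of ordered 4-tuples from {1,…,10} summing to 6 is 10.
P(sum = 6) = 10/10000 = 1/1000 ≈ 0.001.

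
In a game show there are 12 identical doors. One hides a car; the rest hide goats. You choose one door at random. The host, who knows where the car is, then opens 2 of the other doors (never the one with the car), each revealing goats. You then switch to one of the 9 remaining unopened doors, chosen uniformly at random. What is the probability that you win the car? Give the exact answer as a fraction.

Your original door holds the car with probability 1/12, so the other 11 collectively hold it with probability 11/12.
The host can always find 2 empty doors to open, so the reveals don't change that 11/12; it is now spread over the 9 remaining unopened doors.
P(win by switching) = (11/12) · (1/9) = 11/108.

11/108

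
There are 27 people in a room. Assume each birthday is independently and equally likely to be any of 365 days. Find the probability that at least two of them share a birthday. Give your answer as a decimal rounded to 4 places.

0.6269

It's easier to compute the probability that all 27 are distinct.
P(all distinct) = 365/365 · 364/365 · ··· · 339/365 ≈ 0.3731.
So the probability of at least one match is 1 − 0.3731 = 0.6269.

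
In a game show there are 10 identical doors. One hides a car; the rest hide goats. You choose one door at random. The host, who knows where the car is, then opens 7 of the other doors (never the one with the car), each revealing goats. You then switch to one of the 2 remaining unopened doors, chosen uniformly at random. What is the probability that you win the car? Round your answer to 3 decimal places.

0.450

Your original door holds the car with probability 1/10, so the other 9 collectively hold it with probability 9/10.
The host can always find 7 empty doors to open, so the reveals don't change that 9/10; it is now spread over the 2 remaining unopened doors.
P(win by switching) = (9/10) · (1/2) = 9/20 ≈ 0.450.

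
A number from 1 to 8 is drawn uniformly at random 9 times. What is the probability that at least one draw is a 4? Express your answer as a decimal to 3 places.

0.699

P(no draw is a 4) = (7/8)^9 ≈ 0.301.
P(at least one) = 1 − 0.301 = 0.699.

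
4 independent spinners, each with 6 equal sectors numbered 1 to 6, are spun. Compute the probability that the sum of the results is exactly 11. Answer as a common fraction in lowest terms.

There are 6^4 = 1296 equally likely outcomes.
The number of ordered 4-tuples from {1,…,6} summing to 11 is 104.
P(sum = 11) = 104/1296 = 13/162.

13/162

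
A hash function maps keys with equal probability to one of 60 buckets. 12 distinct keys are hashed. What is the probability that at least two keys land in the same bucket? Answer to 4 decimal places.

It's easier to compute the probability that all 12 are distinct.
P(all distinct) = 60/60 · 59/60 · ··· · 49/60 ≈ 0.3079.
So the probability of at least one match is 1 − 0.3079 = 0.6921.

0.6921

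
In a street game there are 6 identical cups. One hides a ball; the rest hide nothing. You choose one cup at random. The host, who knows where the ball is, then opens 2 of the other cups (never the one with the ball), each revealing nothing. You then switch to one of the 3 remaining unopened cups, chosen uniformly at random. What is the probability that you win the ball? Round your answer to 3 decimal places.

Your original cup holds the ball with probability 1/6, so the other 5 collectively hold it with probability 5/6.
The host can always find 2 empty cups to open, so the reveals don't change that 5/6; it is now spread over the 3 remaining unopened cups.
P(win by switching) = (5/6) · (1/3) = 5/18 ≈ 0.278.

0.278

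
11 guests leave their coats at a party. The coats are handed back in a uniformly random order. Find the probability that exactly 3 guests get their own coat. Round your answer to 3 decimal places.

Choose which 3 of the 11 are fixed: C(11,3) = 165 ways.
The remaining 8 must have no fixed point: D(8) = 14833.
P = 165·14833/39916800 = 2119/34560 ≈ 0.061.

0.061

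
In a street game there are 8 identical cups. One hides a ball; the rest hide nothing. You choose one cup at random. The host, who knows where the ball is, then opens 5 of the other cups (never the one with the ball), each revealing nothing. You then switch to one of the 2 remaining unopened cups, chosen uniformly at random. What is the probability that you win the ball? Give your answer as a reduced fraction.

Your original cup holds the ball with probability 1/8, so the other 7 collectively hold it with probability 7/8.
The host can always find 5 empty cups to open, so the reveals don't change that 7/8; it is now spread over the 2 remaining unopened cups.
P(win by switching) = (7/8) · (1/2) = 7/16.

7/16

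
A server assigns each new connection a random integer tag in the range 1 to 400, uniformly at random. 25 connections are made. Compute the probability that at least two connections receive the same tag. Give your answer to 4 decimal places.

0.5350

It's easier to compute the probability that all 25 are distinct.
P(all distinct) = 400/400 · 399/400 · ··· · 376/400 ≈ 0.4650.
So the probability of at least one match is 1 − 0.4650 = 0.5350.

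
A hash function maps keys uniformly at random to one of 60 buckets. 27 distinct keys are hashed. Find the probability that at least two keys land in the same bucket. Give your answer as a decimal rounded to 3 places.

It's easier to compute the probability that all 27 are distinct.
P(all distinct) = 60/60 · 59/60 · ··· · 34/60 ≈ 0.001.
So the probability of at least one match is 1 − 0.001 = 0.999.

0.999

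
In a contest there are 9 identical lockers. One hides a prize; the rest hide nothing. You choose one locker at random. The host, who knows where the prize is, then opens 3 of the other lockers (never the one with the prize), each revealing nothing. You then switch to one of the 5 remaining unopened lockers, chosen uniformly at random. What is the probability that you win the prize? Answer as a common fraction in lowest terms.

8/45

Your original locker holds the prize with probability 1/9, so the other 8 collectively hold it with probability 8/9.
The host can always find 3 empty lockers to open, so the reveals don't change that 8/9; it is now spread over the 5 remaining unopened lockers.
P(win by switching) = (8/9) · (1/5) = 8/45.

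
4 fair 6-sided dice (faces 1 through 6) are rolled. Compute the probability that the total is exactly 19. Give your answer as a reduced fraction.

There are 6^4 = 1296 equally likely outcomes.
The number of ordered 4-tuples from {1,…,6} summing to 19 is 56.
P(sum = 19) = 56/1296 = 7/162.

7/162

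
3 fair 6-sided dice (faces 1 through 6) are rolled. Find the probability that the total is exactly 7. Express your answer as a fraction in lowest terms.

5/72

There are 6^3 = 216 equally likely outcomes.
The number of ordered 3-tuples from {1,…,6} summing to 7 is 15.
P(sum = 7) = 15/216 = 5/72.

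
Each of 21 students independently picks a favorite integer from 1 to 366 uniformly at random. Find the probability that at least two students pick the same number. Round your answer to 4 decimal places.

0.4428

It's easier to compute the probability that all 21 are distinct.
P(all distinct) = 366/366 · 365/366 · ··· · 346/366 ≈ 0.5572.
So the probability of at least one match is 1 − 0.5572 = 0.4428.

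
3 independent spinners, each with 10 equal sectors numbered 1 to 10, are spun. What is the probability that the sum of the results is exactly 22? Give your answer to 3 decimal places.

0.045

There are 10^3 = 1000 equally likely outcomes.
The number of ordered 3-tuples from {1,…,10} summing to 22 is 45.
P(sum = 22) = 45/1000 = 9/200 ≈ 0.045.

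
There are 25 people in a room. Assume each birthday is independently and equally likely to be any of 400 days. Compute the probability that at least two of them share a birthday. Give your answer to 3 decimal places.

0.535

It's easier to compute the probability that all 25 are distinct.
P(all distinct) = 400/400 · 399/400 · ··· · 376/400 ≈ 0.465.
So the probability of at least one match is 1 − 0.465 = 0.535.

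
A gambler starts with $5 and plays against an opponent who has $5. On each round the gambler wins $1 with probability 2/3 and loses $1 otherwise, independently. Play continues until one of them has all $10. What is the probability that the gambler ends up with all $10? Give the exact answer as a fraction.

32/33

Let r = q/p = (1/3)/(2/3) = 1/2. The recurrence P(i) = p·P(i+1) + q·P(i−1) with P(0)=0, P(10)=1 gives P(i) = (1 − r^i)/(1 − r^10).
P(5) = (1 − (1/2)^5) / (1 − (1/2)^10) = 32/33.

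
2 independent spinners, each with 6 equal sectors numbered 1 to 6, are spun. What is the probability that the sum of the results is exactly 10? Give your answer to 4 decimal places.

There are 6^2 = 36 equally likely outcomes.
The number of ordered 2-tuples from {1,…,6} summing to 10 is 3.
P(sum = 10) = 3/36 = 1/12 ≈ 0.0833.

0.0833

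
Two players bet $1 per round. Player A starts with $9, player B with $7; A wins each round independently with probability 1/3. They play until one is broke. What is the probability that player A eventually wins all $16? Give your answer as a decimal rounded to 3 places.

0.008

Let r = q/p = (2/3)/(1/3) = 2. The recurrence P(i) = p·P(i+1) + q·P(i−1) with P(0)=0, P(16)=1 gives P(i) = (1 − r^i)/(1 − r^16).
P(9) = (1 − (2)^9) / (1 − (2)^16) = 511/65535 ≈ 0.008.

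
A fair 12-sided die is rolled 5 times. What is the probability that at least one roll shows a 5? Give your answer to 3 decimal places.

P(no roll shows a 5) = (11/12)^5 ≈ 0.647.
P(at least one) = 1 − 0.647 = 0.353.

0.353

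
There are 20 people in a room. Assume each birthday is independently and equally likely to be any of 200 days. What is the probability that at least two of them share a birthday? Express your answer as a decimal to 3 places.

It's easier to compute the probability that all 20 are distinct.
P(all distinct) = 200/200 · 199/200 · ··· · 181/200 ≈ 0.374.
So the probability of at least one match is 1 − 0.374 = 0.626.

0.626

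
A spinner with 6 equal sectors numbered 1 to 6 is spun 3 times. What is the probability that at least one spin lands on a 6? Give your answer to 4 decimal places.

P(no spin lands on a 6) = (5/6)^3 ≈ 0.5787.
P(at least one) = 1 − 0.5787 = 0.4213.

0.4213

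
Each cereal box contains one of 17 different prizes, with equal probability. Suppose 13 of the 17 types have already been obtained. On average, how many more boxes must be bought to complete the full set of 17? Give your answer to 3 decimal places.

Starting from 13 distinct types, each trial gives a new one with probability (17−i)/17 when i types are held, so the wait for the next new type is 17/(17−i).
E = 17/4 + 17/3 + 17/2 + 17/1 = 425/12 ≈ 35.417.

35.417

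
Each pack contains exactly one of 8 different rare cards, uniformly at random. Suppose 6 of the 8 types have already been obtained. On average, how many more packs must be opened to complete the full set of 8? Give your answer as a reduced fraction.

12

Starting from 6 distinct types, each trial gives a new one with probability (8−i)/8 when i types are held, so the wait for the next new type is 8/(8−i).
E = 8/2 + 8/1 = 12.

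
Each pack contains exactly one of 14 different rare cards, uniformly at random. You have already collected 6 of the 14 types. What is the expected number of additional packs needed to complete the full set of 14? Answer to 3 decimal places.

38.050

Starting from 6 distinct types, each trial gives a new one with probability (14−i)/14 when i types are held, so the wait for the next new type is 14/(14−i).
E = 14/8 + 14/7 + 14/6 + 14/5 + 14/4 + 14/3 + 14/2 + 14/1 = 761/20 ≈ 38.050.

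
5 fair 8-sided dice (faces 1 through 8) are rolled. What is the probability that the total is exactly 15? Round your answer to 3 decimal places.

There are 8^5 = 32768 equally likely outcomes.
The number of ordered 5-tuples from {1,…,8} summing to 15 is 926.
P(sum = 15) = 926/32768 = 463/16384 ≈ 0.028.

0.028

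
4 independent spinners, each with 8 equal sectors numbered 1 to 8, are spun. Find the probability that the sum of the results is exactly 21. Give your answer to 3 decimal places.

0.069

There are 8^4 = 4096 equally likely outcomes.
The number of ordered 4-tuples from {1,…,8} summing to 21 is 284.
P(sum = 21) = 284/4096 = 71/1024 ≈ 0.069.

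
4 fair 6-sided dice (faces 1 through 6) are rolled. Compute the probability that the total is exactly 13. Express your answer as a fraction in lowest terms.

35/324

There are 6^4 = 1296 equally likely outcomes.
The number of ordered 4-tuples from {1,…,6} summing to 13 is 140.
P(sum = 13) = 140/1296 = 35/324.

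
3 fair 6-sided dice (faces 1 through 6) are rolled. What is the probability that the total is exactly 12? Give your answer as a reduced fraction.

25/216

There are 6^3 = 216 equally likely outcomes.
The number of ordered 3-tuples from {1,…,6} summing to 12 is 25.
P(sum = 12) = 25/216.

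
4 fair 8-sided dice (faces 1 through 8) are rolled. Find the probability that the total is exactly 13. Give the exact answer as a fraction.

51/1024

There are 8^4 = 4096 equally likely outcomes.
The number of ordered 4-tuples from {1,…,8} summing to 13 is 204.
P(sum = 13) = 204/4096 = 51/1024.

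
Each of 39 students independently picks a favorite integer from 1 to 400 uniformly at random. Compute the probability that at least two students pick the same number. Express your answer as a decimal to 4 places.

It's easier to compute the probability that all 39 are distinct.
P(all distinct) = 400/400 · 399/400 · ··· · 362/400 ≈ 0.1473.
So the probability of at least one match is 1 − 0.1473 = 0.8527.

0.8527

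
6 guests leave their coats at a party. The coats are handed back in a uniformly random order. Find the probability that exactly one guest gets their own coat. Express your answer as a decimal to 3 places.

Choose which one is fixed: C(6,1) = 6 ways.
The remaining 5 must have no fixed point: D(5) = 44.
P = 6·44/720 = 11/30 ≈ 0.367.

0.367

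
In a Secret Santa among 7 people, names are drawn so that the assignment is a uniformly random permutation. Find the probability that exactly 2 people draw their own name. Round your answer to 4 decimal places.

0.1833

Choose which 2 of the 7 are fixed: C(7,2) = 21 ways.
The remaining 5 must have no fixed point: D(5) = 44.
P = 21·44/5040 = 11/60 ≈ 0.1833.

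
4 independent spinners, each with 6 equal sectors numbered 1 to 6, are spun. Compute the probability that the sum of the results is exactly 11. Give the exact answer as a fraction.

13/162

There are 6^4 = 1296 equally likely outcomes.
The number of ordered 4-tuples from {1,…,6} summing to 11 is 104.
P(sum = 11) = 104/1296 = 13/162.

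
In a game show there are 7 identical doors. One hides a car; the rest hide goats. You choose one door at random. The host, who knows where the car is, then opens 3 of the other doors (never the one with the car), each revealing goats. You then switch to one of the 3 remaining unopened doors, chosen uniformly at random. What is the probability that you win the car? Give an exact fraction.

2/7

Your original door holds the car with probability 1/7, so the other 6 collectively hold it with probability 6/7.
The host can always find 3 empty doors to open, so the reveals don't change that 6/7; it is now spread over the 3 remaining unopened doors.
P(win by switching) = (6/7) · (1/3) = 2/7.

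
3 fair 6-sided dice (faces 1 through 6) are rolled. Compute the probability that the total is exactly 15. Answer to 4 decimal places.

0.0463

There are 6^3 = 216 equally likely outcomes.
The number of ordered 3-tuples from {1,…,6} summing to 15 is 10.
P(sum = 15) = 10/216 = 5/108 ≈ 0.0463.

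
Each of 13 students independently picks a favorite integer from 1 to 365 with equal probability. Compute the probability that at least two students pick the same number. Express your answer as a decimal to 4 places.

It's easier to compute the probability that all 13 are distinct.
P(all distinct) = 365/365 · 364/365 · ··· · 353/365 ≈ 0.8056.
So the probability of at least one match is 1 − 0.8056 = 0.1944.

0.1944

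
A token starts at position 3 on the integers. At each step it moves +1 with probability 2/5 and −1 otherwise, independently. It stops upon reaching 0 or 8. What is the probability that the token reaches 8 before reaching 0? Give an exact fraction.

Let r = q/p = (3/5)/(2/5) = 3/2. The recurrence P(i) = p·P(i+1) + q·P(i−1) with P(0)=0, P(8)=1 gives P(i) = (1 − r^i)/(1 − r^8).
P(3) = (1 − (3/2)^3) / (1 − (3/2)^8) = 608/6305.

608/6305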